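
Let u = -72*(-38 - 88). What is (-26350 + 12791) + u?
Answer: -4487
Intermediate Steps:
u = 9072 (u = -72*(-126) = 9072)
(-26350 + 12791) + u = (-26350 + 12791) + 9072 = -13559 + 9072 = -4487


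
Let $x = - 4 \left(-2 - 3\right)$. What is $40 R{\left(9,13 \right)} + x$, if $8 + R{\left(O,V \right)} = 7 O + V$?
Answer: $2740$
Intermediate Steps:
$R{\left(O,V \right)} = -8 + V + 7 O$ ($R{\left(O,V \right)} = -8 + \left(7 O + V\right) = -8 + \left(V + 7 O\right) = -8 + V + 7 O$)
$x = 20$ ($x = \left(-4\right) \left(-5\right) = 20$)
$40 R{\left(9,13 \right)} + x = 40 \left(-8 + 13 + 7 \cdot 9\right) + 20 = 40 \left(-8 + 13 + 63\right) + 20 = 40 \cdot 68 + 20 = 2720 + 20 = 2740$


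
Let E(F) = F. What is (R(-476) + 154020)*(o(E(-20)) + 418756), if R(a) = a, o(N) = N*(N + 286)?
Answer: 63480617184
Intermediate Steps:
o(N) = N*(286 + N)
(R(-476) + 154020)*(o(E(-20)) + 418756) = (-476 + 154020)*(-20*(286 - 20) + 418756) = 153544*(-20*266 + 418756) = 153544*(-5320 + 418756) = 153544*413436 = 63480617184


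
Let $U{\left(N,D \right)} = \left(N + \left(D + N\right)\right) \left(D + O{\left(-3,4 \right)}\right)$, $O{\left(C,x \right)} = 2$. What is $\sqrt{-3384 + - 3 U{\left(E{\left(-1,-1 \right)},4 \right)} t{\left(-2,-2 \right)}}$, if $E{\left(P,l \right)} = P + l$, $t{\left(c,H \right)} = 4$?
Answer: $6 i \sqrt{94} \approx 58.172 i$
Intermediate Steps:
$U{\left(N,D \right)} = \left(2 + D\right) \left(D + 2 N\right)$ ($U{\left(N,D \right)} = \left(N + \left(D + N\right)\right) \left(D + 2\right) = \left(D + 2 N\right) \left(2 + D\right) = \left(2 + D\right) \left(D + 2 N\right)$)
$\sqrt{-3384 + - 3 U{\left(E{\left(-1,-1 \right)},4 \right)} t{\left(-2,-2 \right)}} = \sqrt{-3384 + - 3 \left(4^{2} + 2 \cdot 4 + 4 \left(-1 - 1\right) + 2 \cdot 4 \left(-1 - 1\right)\right) 4} = \sqrt{-3384 + - 3 \left(16 + 8 + 4 \left(-2\right) + 2 \cdot 4 \left(-2\right)\right) 4} = \sqrt{-3384 + - 3 \left(16 + 8 - 8 - 16\right) 4} = \sqrt{-3384 + \left(-3\right) 0 \cdot 4} = \sqrt{-3384 + 0 \cdot 4} = \sqrt{-3384 + 0} = \sqrt{-3384} = 6 i \sqrt{94}$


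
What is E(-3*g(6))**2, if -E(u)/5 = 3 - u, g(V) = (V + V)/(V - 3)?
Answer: 5625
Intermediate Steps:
g(V) = 2*V/(-3 + V) (g(V) = (2*V)/(-3 + V) = 2*V/(-3 + V))
E(u) = -15 + 5*u (E(u) = -5*(3 - u) = -15 + 5*u)
E(-3*g(6))**2 = (-15 + 5*(-6*6/(-3 + 6)))**2 = (-15 + 5*(-6*6/3))**2 = (-15 + 5*(-3*4))**2 = (-15 + 5*(-12))**2 = (-15 - 60)**2 = (-75)**2 = 5625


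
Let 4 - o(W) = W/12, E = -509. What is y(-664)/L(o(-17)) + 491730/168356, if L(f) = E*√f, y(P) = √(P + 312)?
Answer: 245865/84178 - 8*I*√4290/33085 ≈ 2.9208 - 0.015838*I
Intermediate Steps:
y(P) = √(312 + P)
o(W) = 4 - W/12
L(f) = -509*√f
y(-664)/L(o(-17)) + 491730/168356 = √(312 - 664)/((-509*√(4 - 1/12*(-17)))) + 491730/168356 = √(-352)/((-509*√(4 + 17/12))) + 491730*(1/168356) = (4*I*√22)/((-509*√195/6)) + 245865/84178 = (4*I*√22)*(-2*√195/33085) + 245865/84178 = -8*I*√4290/33085 + 245865/84178 = 245865/84178 - 8*I*√4290/33085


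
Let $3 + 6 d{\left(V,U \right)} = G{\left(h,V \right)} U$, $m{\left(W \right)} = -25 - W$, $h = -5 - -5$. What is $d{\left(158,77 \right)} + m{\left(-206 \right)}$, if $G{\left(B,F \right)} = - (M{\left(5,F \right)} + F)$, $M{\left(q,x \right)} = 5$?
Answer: $- \frac{5734}{3} \approx -1911.3$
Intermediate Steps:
$h = 0$ ($h = -5 + 5 = 0$)
$G{\left(B,F \right)} = -5 - F$ ($G{\left(B,F \right)} = - (5 + F) = -5 - F$)
$d{\left(V,U \right)} = - \frac{1}{2} + \frac{U \left(-5 - V\right)}{6}$ ($d{\left(V,U \right)} = - \frac{1}{2} + \frac{\left(-5 - V\right) U}{6} = - \frac{1}{2} + \frac{U \left(-5 - V\right)}{6}$)
$d{\left(158,77 \right)} + m{\left(-206 \right)} = \left(- \frac{1}{2} - \frac{77 \left(5 + 158\right)}{6}\right) - -181 = \left(- \frac{1}{2} - \frac{77}{6} \cdot 163\right) + \left(-25 + 206\right) = \left(- \frac{1}{2} - \frac{12551}{6}\right) + 181 = - \frac{6277}{3} + 181 = - \frac{5734}{3}$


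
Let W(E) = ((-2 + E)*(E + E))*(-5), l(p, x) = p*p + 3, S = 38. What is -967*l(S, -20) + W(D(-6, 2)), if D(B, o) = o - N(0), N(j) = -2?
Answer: -1399329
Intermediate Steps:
D(B, o) = 2 + o (D(B, o) = o - 1*(-2) = o + 2 = 2 + o)
l(p, x) = 3 + p² (l(p, x) = p² + 3 = 3 + p²)
W(E) = -10*E*(-2 + E) (W(E) = ((-2 + E)*(2*E))*(-5) = (2*E*(-2 + E))*(-5) = -10*E*(-2 + E))
-967*l(S, -20) + W(D(-6, 2)) = -967*(3 + 38²) + 10*(2 + 2)*(2 - (2 + 2)) = -967*(3 + 1444) + 10*4*(2 - 1*4) = -967*1447 + 10*4*(2 - 4) = -1399249 + 10*4*(-2) = -1399249 - 80 = -1399329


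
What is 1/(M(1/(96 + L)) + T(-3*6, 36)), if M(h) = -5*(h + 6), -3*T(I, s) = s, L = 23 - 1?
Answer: -118/4961 ≈ -0.023786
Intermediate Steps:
L = 22
T(I, s) = -s/3
M(h) = -30 - 5*h (M(h) = -5*(6 + h) = -30 - 5*h)
1/(M(1/(96 + L)) + T(-3*6, 36)) = 1/((-30 - 5/(96 + 22)) - ⅓*36) = 1/((-30 - 5/118) - 12) = 1/(-3545/118 - 12) = 1/(-4961/118) = -118/4961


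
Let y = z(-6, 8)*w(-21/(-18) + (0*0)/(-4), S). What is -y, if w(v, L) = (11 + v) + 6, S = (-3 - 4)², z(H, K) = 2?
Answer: -109/3 ≈ -36.333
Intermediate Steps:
S = 49 (S = (-7)² = 49)
w(v, L) = 17 + v
y = 109/3 (y = 2*(17 + (-21/(-18) + (0*0)/(-4))) = 2*(17 + (-21*(-1/18) + 0*(-¼))) = 2*(17 + (7/6 + 0)) = 2*(17 + 7/6) = 2*(109/6) = 109/3 ≈ 36.333)
-y = -1*109/3 = -109/3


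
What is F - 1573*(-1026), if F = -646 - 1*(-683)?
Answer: 1613935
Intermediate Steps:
F = 37 (F = -646 + 683 = 37)
F - 1573*(-1026) = 37 - 1573*(-1026) = 37 + 1613898 = 1613935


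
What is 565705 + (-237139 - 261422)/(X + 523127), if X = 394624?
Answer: 173058610298/305917 ≈ 5.6570e+5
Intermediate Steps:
565705 + (-237139 - 261422)/(X + 523127) = 565705 + (-237139 - 261422)/(394624 + 523127) = 565705 - 498561/917751 = 565705 - 498561*1/917751 = 565705 - 166187/305917 = 173058610298/305917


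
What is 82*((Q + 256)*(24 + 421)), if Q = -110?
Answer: 5327540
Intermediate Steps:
82*((Q + 256)*(24 + 421)) = 82*((-110 + 256)*(24 + 421)) = 82*(146*445) = 82*64970 = 5327540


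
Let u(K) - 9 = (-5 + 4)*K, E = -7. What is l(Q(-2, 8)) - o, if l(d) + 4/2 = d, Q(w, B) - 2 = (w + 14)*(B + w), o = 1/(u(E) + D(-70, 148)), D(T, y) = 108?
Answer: 8927/124 ≈ 71.992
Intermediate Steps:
u(K) = 9 - K (u(K) = 9 + (-5 + 4)*K = 9 - K)
o = 1/124 (o = 1/((9 - 1*(-7)) + 108) = 1/((9 + 7) + 108) = 1/(16 + 108) = 1/124 ≈ 0.0080645)
Q(w, B) = 2 + (14 + w)*(B + w) (Q(w, B) = 2 + (w + 14)*(B + w) = 2 + (14 + w)*(B + w))
l(d) = -2 + d
l(Q(-2, 8)) - o = (-2 + (2 + (-2)² + 14*8 + 14*(-2) + 8*(-2))) - 1*1/124 = (-2 + (2 + 4 + 112 - 28 - 16)) - 1/124 = (-2 + 74) - 1/124 = 72 - 1/124 = 8927/124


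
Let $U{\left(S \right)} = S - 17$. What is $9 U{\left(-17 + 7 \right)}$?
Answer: $-243$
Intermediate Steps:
$U{\left(S \right)} = -17 + S$
$9 U{\left(-17 + 7 \right)} = 9 \left(-17 + \left(-17 + 7\right)\right) = 9 \left(-17 - 10\right) = 9 \left(-27\right) = -243$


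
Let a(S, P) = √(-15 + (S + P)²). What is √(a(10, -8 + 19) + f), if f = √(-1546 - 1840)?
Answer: √(√426 + I*√3386) ≈ 6.418 + 4.5333*I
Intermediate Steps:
a(S, P) = √(-15 + (P + S)²)
f = I*√3386 (f = √(-3386) = I*√3386 ≈ 58.189*I)
√(a(10, -8 + 19) + f) = √(√(-15 + ((-8 + 19) + 10)²) + I*√3386) = √(√(-15 + (11 + 10)²) + I*√3386) = √(√(-15 + 21²) + I*√3386) = √(√(-15 + 441) + I*√3386) = √(√426 + I*√3386)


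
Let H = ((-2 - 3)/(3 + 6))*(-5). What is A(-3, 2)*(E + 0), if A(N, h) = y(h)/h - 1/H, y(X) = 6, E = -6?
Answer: -396/25 ≈ -15.840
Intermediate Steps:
H = 25/9 (H = -5/9*(-5) = 25/9 ≈ 2.7778)
A(N, h) = -9/25 + 6/h (A(N, h) = 6/h - 1/25/9 = 6/h - 1*9/25 = 6/h - 9/25 = -9/25 + 6/h)
A(-3, 2)*(E + 0) = (-9/25 + 6/2)*(-6 + 0) = (-9/25 + 6*(½))*(-6) = (-9/25 + 3)*(-6) = (66/25)*(-6) = -396/25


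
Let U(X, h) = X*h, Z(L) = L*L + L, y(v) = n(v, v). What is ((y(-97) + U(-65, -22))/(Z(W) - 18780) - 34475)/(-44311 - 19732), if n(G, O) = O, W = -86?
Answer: 12755793/23695910 ≈ 0.53831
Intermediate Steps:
y(v) = v
Z(L) = L + L² (Z(L) = L² + L = L + L²)
((y(-97) + U(-65, -22))/(Z(W) - 18780) - 34475)/(-44311 - 19732) = ((-97 - 65*(-22))/(-86*(1 - 86) - 18780) - 34475)/(-44311 - 19732) = ((-97 + 1430)/(-86*(-85) - 18780) - 34475)/(-64043) = (1333/(7310 - 18780) - 34475)*(-1/64043) = (1333/(-11470) - 34475)*(-1/64043) = (1333*(-1/11470) - 34475)*(-1/64043) = (-43/370 - 34475)*(-1/64043) = -12755793/370*(-1/64043) = 12755793/23695910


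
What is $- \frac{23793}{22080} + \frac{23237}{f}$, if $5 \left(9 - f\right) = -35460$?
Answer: $\frac{114706289}{52263360} \approx 2.1948$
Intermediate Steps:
$f = 7101$ ($f = 9 - -7092 = 9 + 7092 = 7101$)
$- \frac{23793}{22080} + \frac{23237}{f} = - \frac{23793}{22080} + \frac{23237}{7101} = \left(-23793\right) \frac{1}{22080} + 23237 \cdot \frac{1}{7101} = - \frac{7931}{7360} + \frac{23237}{7101} = \frac{114706289}{52263360}$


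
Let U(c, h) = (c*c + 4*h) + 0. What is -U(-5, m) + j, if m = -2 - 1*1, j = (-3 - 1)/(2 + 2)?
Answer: -14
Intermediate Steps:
j = -1 (j = -4/4 = -4*1/4 = -1)
m = -3 (m = -2 - 1 = -3)
U(c, h) = c**2 + 4*h (U(c, h) = (c**2 + 4*h) + 0 = c**2 + 4*h)
-U(-5, m) + j = -((-5)**2 + 4*(-3)) - 1 = -(25 - 12) - 1 = -1*13 - 1 = -13 - 1 = -14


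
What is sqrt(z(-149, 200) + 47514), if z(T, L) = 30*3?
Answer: 2*sqrt(11901) ≈ 218.18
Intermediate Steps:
z(T, L) = 90
sqrt(z(-149, 200) + 47514) = sqrt(90 + 47514) = sqrt(47604) = 2*sqrt(11901)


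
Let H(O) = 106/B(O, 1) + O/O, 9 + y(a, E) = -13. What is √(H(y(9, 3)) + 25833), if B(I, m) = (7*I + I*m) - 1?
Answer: 4*√50583414/177 ≈ 160.73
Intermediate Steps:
y(a, E) = -22 (y(a, E) = -9 - 13 = -22)
B(I, m) = -1 + 7*I + I*m
H(O) = 1 + 106/(-1 + 8*O) (H(O) = 106/(-1 + 7*O + O*1) + O/O = 106/(-1 + 7*O + O) + 1 = 106/(-1 + 8*O) + 1 = 1 + 106/(-1 + 8*O))
√(H(y(9, 3)) + 25833) = √((105 + 8*(-22))/(-1 + 8*(-22)) + 25833) = √((105 - 176)/(-1 - 176) + 25833) = √(-71/(-177) + 25833) = √(-1/177*(-71) + 25833) = √(71/177 + 25833) = √(4572512/177) = 4*√50583414/177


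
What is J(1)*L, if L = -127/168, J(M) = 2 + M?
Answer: -127/56 ≈ -2.2679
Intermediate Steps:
L = -127/168 (L = -127*1/168 = -127/168 ≈ -0.75595)
J(1)*L = (2 + 1)*(-127/168) = 3*(-127/168) = -127/56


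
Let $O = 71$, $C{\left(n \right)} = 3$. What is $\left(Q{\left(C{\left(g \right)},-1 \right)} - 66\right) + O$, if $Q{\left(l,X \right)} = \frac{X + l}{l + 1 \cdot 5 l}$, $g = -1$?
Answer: $\frac{46}{9} \approx 5.1111$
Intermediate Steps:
$Q{\left(l,X \right)} = \frac{X + l}{6 l}$ ($Q{\left(l,X \right)} = \frac{X + l}{l + 5 l} = \frac{X + l}{6 l}$)
$\left(Q{\left(C{\left(g \right)},-1 \right)} - 66\right) + O = \left(\frac{-1 + 3}{6 \cdot 3} - 66\right) + 71 = \left(\frac{1}{6} \cdot \frac{1}{3} \cdot 2 - 66\right) + 71 = \left(\frac{1}{9} - 66\right) + 71 = - \frac{593}{9} + 71 = \frac{46}{9}$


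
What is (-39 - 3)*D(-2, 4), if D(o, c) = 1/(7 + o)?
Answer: -42/5 ≈ -8.4000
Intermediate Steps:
(-39 - 3)*D(-2, 4) = (-39 - 3)/(7 - 2) = -42/5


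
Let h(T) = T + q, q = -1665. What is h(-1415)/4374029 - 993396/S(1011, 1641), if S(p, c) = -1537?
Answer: 395012561684/611171143 ≈ 646.32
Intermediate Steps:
h(T) = -1665 + T (h(T) = T - 1665 = -1665 + T)
h(-1415)/4374029 - 993396/S(1011, 1641) = (-1665 - 1415)/4374029 - 993396/(-1537) = -3080*1/4374029 - 993396*(-1/1537) = -280/397639 + 993396/1537 = 395012561684/611171143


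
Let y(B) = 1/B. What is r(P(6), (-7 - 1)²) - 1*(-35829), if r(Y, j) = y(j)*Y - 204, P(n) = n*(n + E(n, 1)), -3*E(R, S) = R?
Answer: 285003/8 ≈ 35625.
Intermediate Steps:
E(R, S) = -R/3
y(B) = 1/B
P(n) = 2*n²/3 (P(n) = n*(n - n/3) = n*(2*n/3) = 2*n²/3)
r(Y, j) = -204 + Y/j (r(Y, j) = Y/j - 204 = -204 + Y/j)
r(P(6), (-7 - 1)²) - 1*(-35829) = (-204 + ((⅔)*6²)/((-7 - 1)²)) - 1*(-35829) = (-204 + ((⅔)*36)/((-8)²)) + 35829 = (-204 + 24/64) + 35829 = (-204 + 24*(1/64)) + 35829 = (-204 + 3/8) + 35829 = -1629/8 + 35829 = 285003/8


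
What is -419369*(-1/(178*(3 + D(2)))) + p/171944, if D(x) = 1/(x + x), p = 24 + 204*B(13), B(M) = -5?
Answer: 36053703575/49734802 ≈ 724.92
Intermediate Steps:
p = -996 (p = 24 + 204*(-5) = 24 - 1020 = -996)
D(x) = 1/(2*x)
-419369*(-1/(178*(3 + D(2)))) + p/171944 = -419369*(-1/(178*(3 + (½)/2))) - 996/171944 = -419369*(-1/(178*(3 + (½)*(½)))) - 996*1/171944 = -419369*(-1/(178*(3 + ¼))) - 249/42986 = -419369/((13/4)*(-178)) - 249/42986 = -419369/(-1157/2) - 249/42986 = -419369*(-2/1157) - 249/42986 = 838738/1157 - 249/42986 = 36053703575/49734802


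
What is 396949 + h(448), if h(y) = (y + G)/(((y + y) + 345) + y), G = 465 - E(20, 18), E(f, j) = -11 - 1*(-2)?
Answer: 670447783/1689 ≈ 3.9695e+5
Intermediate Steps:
E(f, j) = -9 (E(f, j) = -11 + 2 = -9)
G = 474 (G = 465 - 1*(-9) = 465 + 9 = 474)
h(y) = (474 + y)/(345 + 3*y) (h(y) = (y + 474)/(((y + y) + 345) + y) = (474 + y)/((2*y + 345) + y) = (474 + y)/((345 + 2*y) + y) = (474 + y)/(345 + 3*y))
396949 + h(448) = 396949 + (474 + 448)/(3*(115 + 448)) = 396949 + (1/3)*922/563 = 396949 + (1/3)*(1/563)*922 = 396949 + 922/1689 = 670447783/1689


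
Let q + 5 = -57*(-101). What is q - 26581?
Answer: -20829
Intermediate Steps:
q = 5752 (q = -5 - 57*(-101) = -5 + 5757 = 5752)
q - 26581 = 5752 - 26581 = -20829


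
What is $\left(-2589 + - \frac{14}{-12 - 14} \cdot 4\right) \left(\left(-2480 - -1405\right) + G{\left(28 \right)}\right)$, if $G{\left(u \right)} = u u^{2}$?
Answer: $- \frac{702072633}{13} \approx -5.4006 \cdot 10^{7}$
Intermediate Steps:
$G{\left(u \right)} = u^{3}$
$\left(-2589 + - \frac{14}{-12 - 14} \cdot 4\right) \left(\left(-2480 - -1405\right) + G{\left(28 \right)}\right) = \left(-2589 + - \frac{14}{-12 - 14} \cdot 4\right) \left(\left(-2480 - -1405\right) + 28^{3}\right) = \left(-2589 + - \frac{14}{-26} \cdot 4\right) \left(\left(-2480 + 1405\right) + 21952\right) = \left(-2589 + \left(-14\right) \left(- \frac{1}{26}\right) 4\right) \left(-1075 + 21952\right) = \left(-2589 + \frac{7}{13} \cdot 4\right) 20877 = \left(-2589 + \frac{28}{13}\right) 20877 = \left(- \frac{33629}{13}\right) 20877 = - \frac{702072633}{13}$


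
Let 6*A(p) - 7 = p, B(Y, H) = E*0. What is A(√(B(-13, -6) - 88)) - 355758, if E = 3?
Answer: -2134541/6 + I*√22/3 ≈ -3.5576e+5 + 1.5635*I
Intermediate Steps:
B(Y, H) = 0 (B(Y, H) = 3*0 = 0)
A(p) = 7/6 + p/6
A(√(B(-13, -6) - 88)) - 355758 = (7/6 + √(0 - 88)/6) - 355758 = (7/6 + √(-88)/6) - 355758 = (7/6 + (2*I*√22)/6) - 355758 = (7/6 + I*√22/3) - 355758 = -2134541/6 + I*√22/3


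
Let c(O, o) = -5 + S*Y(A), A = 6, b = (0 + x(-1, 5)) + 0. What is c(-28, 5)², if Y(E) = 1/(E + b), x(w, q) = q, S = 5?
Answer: 2500/121 ≈ 20.661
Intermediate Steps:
b = 5 (b = (0 + 5) + 0 = 5 + 0 = 5)
Y(E) = 1/(5 + E) (Y(E) = 1/(E + 5) = 1/(5 + E))
c(O, o) = -50/11 (c(O, o) = -5 + 5/(5 + 6) = -5 + 5/11 = -50/11)
c(-28, 5)² = (-50/11)² = 2500/121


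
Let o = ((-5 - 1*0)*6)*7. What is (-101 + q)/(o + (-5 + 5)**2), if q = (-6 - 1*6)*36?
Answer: 533/210 ≈ 2.5381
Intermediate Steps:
q = -432 (q = (-6 - 6)*36 = -12*36 = -432)
o = -210 (o = ((-5 + 0)*6)*7 = -5*6*7 = -30*7 = -210)
(-101 + q)/(o + (-5 + 5)**2) = (-101 - 432)/(-210 + (-5 + 5)**2) = -533/(-210 + 0**2) = -533/(-210 + 0) = -533/(-210) = -533*(-1/210) = 533/210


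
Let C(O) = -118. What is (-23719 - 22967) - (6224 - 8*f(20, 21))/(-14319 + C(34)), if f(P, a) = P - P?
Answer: -673999558/14437 ≈ -46686.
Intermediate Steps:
f(P, a) = 0
(-23719 - 22967) - (6224 - 8*f(20, 21))/(-14319 + C(34)) = (-23719 - 22967) - (6224 - 8*0)/(-14319 - 118) = -46686 - (6224 + 0)/(-14437) = -46686 - 6224*(-1)/14437 = -46686 - 1*(-6224/14437) = -46686 + 6224/14437 = -673999558/14437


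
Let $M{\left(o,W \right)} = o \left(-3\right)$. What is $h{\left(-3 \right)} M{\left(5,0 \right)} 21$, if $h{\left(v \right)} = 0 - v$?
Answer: $-945$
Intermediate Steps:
$M{\left(o,W \right)} = - 3 o$
$h{\left(v \right)} = - v$
$h{\left(-3 \right)} M{\left(5,0 \right)} 21 = \left(-1\right) \left(-3\right) \left(\left(-3\right) 5\right) 21 = 3 \left(-15\right) 21 = \left(-45\right) 21 = -945$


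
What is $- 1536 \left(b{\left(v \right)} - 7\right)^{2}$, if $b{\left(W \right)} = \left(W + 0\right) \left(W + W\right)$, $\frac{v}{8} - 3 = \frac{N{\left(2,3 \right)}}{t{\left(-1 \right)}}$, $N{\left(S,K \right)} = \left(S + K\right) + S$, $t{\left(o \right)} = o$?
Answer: $-6398486016$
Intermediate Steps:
$N{\left(S,K \right)} = K + 2 S$ ($N{\left(S,K \right)} = \left(K + S\right) + S = K + 2 S$)
$v = -32$ ($v = 24 + 8 \frac{3 + 2 \cdot 2}{-1} = 24 + 8 \left(3 + 4\right) \left(-1\right) = 24 + 8 \cdot 7 \left(-1\right) = 24 + 8 \left(-7\right) = 24 - 56 = -32$)
$b{\left(W \right)} = 2 W^{2}$ ($b{\left(W \right)} = W 2 W = 2 W^{2}$)
$- 1536 \left(b{\left(v \right)} - 7\right)^{2} = - 1536 \left(2 \left(-32\right)^{2} - 7\right)^{2} = - 1536 \left(2 \cdot 1024 - 7\right)^{2} = - 1536 \left(2048 - 7\right)^{2} = - 1536 \cdot 2041^{2} = \left(-1536\right) 4165681 = -6398486016$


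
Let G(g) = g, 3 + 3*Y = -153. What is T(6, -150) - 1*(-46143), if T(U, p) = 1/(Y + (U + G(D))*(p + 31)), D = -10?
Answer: 19564633/424 ≈ 46143.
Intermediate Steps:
Y = -52 (Y = -1 + (⅓)*(-153) = -1 - 51 = -52)
T(U, p) = 1/(-52 + (-10 + U)*(31 + p)) (T(U, p) = 1/(-52 + (U - 10)*(p + 31)) = 1/(-52 + (-10 + U)*(31 + p)))
T(6, -150) - 1*(-46143) = 1/(-362 - 10*(-150) + 31*6 + 6*(-150)) - 1*(-46143) = 1/(-362 + 1500 + 186 - 900) + 46143 = 1/424 + 46143 = 19564633/424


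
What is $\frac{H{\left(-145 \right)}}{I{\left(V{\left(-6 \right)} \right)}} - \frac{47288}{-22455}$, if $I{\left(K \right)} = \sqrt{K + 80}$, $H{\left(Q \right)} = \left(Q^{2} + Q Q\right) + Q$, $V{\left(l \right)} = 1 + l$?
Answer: $\frac{47288}{22455} + \frac{8381 \sqrt{3}}{3} \approx 4840.9$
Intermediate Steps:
$H{\left(Q \right)} = Q + 2 Q^{2}$ ($H{\left(Q \right)} = \left(Q^{2} + Q^{2}\right) + Q = 2 Q^{2} + Q = Q + 2 Q^{2}$)
$I{\left(K \right)} = \sqrt{80 + K}$
$\frac{H{\left(-145 \right)}}{I{\left(V{\left(-6 \right)} \right)}} - \frac{47288}{-22455} = \frac{\left(-145\right) \left(1 + 2 \left(-145\right)\right)}{\sqrt{80 + \left(1 - 6\right)}} - \frac{47288}{-22455} = \frac{\left(-145\right) \left(1 - 290\right)}{\sqrt{80 - 5}} - - \frac{47288}{22455} = \frac{\left(-145\right) \left(-289\right)}{\sqrt{75}} + \frac{47288}{22455} = \frac{41905}{5 \sqrt{3}} + \frac{47288}{22455} = 41905 \frac{\sqrt{3}}{15} + \frac{47288}{22455} = \frac{8381 \sqrt{3}}{3} + \frac{47288}{22455} = \frac{47288}{22455} + \frac{8381 \sqrt{3}}{3}$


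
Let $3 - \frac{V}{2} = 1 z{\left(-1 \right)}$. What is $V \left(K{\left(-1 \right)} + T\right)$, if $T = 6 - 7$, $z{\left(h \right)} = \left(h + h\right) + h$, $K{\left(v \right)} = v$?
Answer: $-24$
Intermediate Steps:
$z{\left(h \right)} = 3 h$ ($z{\left(h \right)} = 2 h + h = 3 h$)
$T = -1$
$V = 12$ ($V = 6 - 2 \cdot 1 \cdot 3 \left(-1\right) = 6 - 2 \cdot 1 \left(-3\right) = 6 - -6 = 6 + 6 = 12$)
$V \left(K{\left(-1 \right)} + T\right) = 12 \left(-1 - 1\right) = 12 \left(-2\right) = -24$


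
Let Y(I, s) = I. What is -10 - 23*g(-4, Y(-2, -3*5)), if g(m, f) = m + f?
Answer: 128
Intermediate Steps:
g(m, f) = f + m
-10 - 23*g(-4, Y(-2, -3*5)) = -10 - 23*(-2 - 4) = -10 - 23*(-6) = -10 + 138 = 128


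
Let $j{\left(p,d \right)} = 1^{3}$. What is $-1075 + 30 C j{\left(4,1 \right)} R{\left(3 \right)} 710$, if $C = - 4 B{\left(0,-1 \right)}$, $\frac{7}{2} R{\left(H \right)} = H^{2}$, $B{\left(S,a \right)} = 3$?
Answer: $- \frac{4608325}{7} \approx -6.5833 \cdot 10^{5}$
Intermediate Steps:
$j{\left(p,d \right)} = 1$
$R{\left(H \right)} = \frac{2 H^{2}}{7}$
$C = -12$ ($C = \left(-4\right) 3 = -12$)
$-1075 + 30 C j{\left(4,1 \right)} R{\left(3 \right)} 710 = -1075 + 30 \left(-12\right) 1 \frac{2 \cdot 3^{2}}{7} \cdot 710 = -1075 + 30 \left(- 12 \cdot \frac{2}{7} \cdot 9\right) 710 = -1075 + 30 \left(\left(-12\right) \frac{18}{7}\right) 710 = -1075 + 30 \left(- \frac{216}{7}\right) 710 = -1075 - \frac{4600800}{7} = - \frac{4608325}{7}$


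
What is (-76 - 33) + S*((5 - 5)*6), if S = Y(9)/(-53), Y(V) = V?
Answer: -109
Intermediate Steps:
S = -9/53 (S = 9/(-53) = 9*(-1/53) = -9/53 ≈ -0.16981)
(-76 - 33) + S*((5 - 5)*6) = (-76 - 33) - 9*(5 - 5)*6/53 = -109 - 0*6 = -109 - 9/53*0 = -109 + 0 = -109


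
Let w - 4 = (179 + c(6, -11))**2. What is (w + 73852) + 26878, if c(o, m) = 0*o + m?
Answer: 128958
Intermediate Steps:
c(o, m) = m (c(o, m) = 0 + m = m)
w = 28228 (w = 4 + (179 - 11)**2 = 4 + 168**2 = 4 + 28224 = 28228)
(w + 73852) + 26878 = (28228 + 73852) + 26878 = 102080 + 26878 = 128958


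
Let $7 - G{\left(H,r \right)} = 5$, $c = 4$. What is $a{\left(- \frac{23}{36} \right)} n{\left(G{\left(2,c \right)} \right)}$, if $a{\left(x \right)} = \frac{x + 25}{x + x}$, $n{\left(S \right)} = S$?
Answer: $- \frac{877}{23} \approx -38.13$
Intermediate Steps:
$G{\left(H,r \right)} = 2$ ($G{\left(H,r \right)} = 7 - 5 = 2$)
$a{\left(x \right)} = \frac{25 + x}{2 x}$
$a{\left(- \frac{23}{36} \right)} n{\left(G{\left(2,c \right)} \right)} = \frac{25 - \frac{23}{36}}{2 \left(- \frac{23}{36}\right)} 2 = \frac{1}{2} \left(- \frac{36}{23}\right) \frac{877}{36} \cdot 2 = \left(- \frac{877}{46}\right) 2 = - \frac{877}{23}$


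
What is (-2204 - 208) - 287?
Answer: -2699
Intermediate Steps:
(-2204 - 208) - 287 = -2412 - 287 = -2699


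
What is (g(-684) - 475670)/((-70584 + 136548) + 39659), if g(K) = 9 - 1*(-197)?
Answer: -475464/105623 ≈ -4.5015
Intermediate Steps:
g(K) = 206 (g(K) = 9 + 197 = 206)
(g(-684) - 475670)/((-70584 + 136548) + 39659) = (206 - 475670)/((-70584 + 136548) + 39659) = -475464/(65964 + 39659) = -475464/105623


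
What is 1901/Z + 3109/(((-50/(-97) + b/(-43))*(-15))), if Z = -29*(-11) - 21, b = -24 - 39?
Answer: -3628794007/36926670 ≈ -98.270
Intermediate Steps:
b = -63
Z = 298 (Z = 319 - 21 = 298)
1901/Z + 3109/(((-50/(-97) + b/(-43))*(-15))) = 1901/298 + 3109/(((-50/(-97) - 63/(-43))*(-15))) = 1901*(1/298) + 3109/(((-50*(-1/97) - 63*(-1/43))*(-15))) = 1901/298 + 3109/(((50/97 + 63/43)*(-15))) = 1901/298 + 3109/(((8261/4171)*(-15))) = 1901/298 + 3109/(-123915/4171) = 1901/298 + 3109*(-4171/123915) = 1901/298 - 12967639/123915 = -3628794007/36926670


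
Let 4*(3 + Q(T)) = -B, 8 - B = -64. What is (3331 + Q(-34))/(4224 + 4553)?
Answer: 3310/8777 ≈ 0.37712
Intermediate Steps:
B = 72 (B = 8 - 1*(-64) = 8 + 64 = 72)
Q(T) = -21 (Q(T) = -3 + (-1*72)/4 = -3 + (1/4)*(-72) = -3 - 18 = -21)
(3331 + Q(-34))/(4224 + 4553) = (3331 - 21)/(4224 + 4553) = 3310/8777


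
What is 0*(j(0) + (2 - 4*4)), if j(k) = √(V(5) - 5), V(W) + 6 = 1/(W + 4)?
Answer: 0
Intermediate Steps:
V(W) = -6 + 1/(4 + W) (V(W) = -6 + 1/(W + 4) = -6 + 1/(4 + W))
j(k) = 7*I*√2/3 (j(k) = √((-23 - 6*5)/(4 + 5) - 5) = √((-23 - 30)/9 - 5) = √((⅑)*(-53) - 5) = √(-53/9 - 5) = √(-98/9) = 7*I*√2/3)
0*(j(0) + (2 - 4*4)) = 0*(7*I*√2/3 + (2 - 4*4)) = 0*(7*I*√2/3 + (2 - 16)) = 0*(7*I*√2/3 - 14) = 0*(-14 + 7*I*√2/3) = 0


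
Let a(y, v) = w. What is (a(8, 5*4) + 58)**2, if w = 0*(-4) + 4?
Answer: 3844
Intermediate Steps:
w = 4 (w = 0 + 4 = 4)
a(y, v) = 4
(a(8, 5*4) + 58)**2 = (4 + 58)**2 = 62**2 = 3844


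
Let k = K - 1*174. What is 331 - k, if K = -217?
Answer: 722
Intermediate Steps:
k = -391 (k = -217 - 1*174 = -217 - 174 = -391)
331 - k = 331 - 1*(-391) = 331 + 391 = 722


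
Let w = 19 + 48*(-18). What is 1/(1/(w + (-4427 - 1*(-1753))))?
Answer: -3519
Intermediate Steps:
w = -845 (w = 19 - 864 = -845)
1/(1/(w + (-4427 - 1*(-1753)))) = 1/(1/(-845 + (-4427 - 1*(-1753)))) = 1/(1/(-845 + (-4427 + 1753))) = 1/(1/(-845 - 2674)) = 1/(1/(-3519)) = 1/(-1/3519) = -3519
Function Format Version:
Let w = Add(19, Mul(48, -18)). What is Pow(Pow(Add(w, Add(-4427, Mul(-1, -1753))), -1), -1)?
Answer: -3519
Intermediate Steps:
w = -845 (w = Add(19, -864) = -845)
Pow(Pow(Add(w, Add(-4427, Mul(-1, -1753))), -1), -1) = Pow(Pow(Add(-845, Add(-4427, Mul(-1, -1753))), -1), -1) = Pow(Pow(Add(-845, Add(-4427, 1753)), -1), -1) = Pow(Pow(Add(-845, -2674), -1), -1) = Pow(Pow(-3519, -1), -1) = Pow(Rational(-1, 3519), -1) = -3519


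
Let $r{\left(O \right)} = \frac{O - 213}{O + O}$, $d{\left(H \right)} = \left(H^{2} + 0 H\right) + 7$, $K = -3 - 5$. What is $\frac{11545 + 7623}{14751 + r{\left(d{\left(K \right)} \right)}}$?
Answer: $\frac{9584}{7375} \approx 1.2995$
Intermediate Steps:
$K = -8$
$d{\left(H \right)} = 7 + H^{2}$ ($d{\left(H \right)} = \left(H^{2} + 0\right) + 7 = H^{2} + 7 = 7 + H^{2}$)
$r{\left(O \right)} = \frac{-213 + O}{2 O}$
$\frac{11545 + 7623}{14751 + r{\left(d{\left(K \right)} \right)}} = \frac{11545 + 7623}{14751 + \frac{-213 + \left(7 + \left(-8\right)^{2}\right)}{2 \left(7 + \left(-8\right)^{2}\right)}} = \frac{19168}{14751 + \frac{-213 + \left(7 + 64\right)}{2 \left(7 + 64\right)}} = \frac{19168}{14751 + \frac{-213 + 71}{2 \cdot 71}} = \frac{19168}{14751 + \frac{1}{2} \cdot \frac{1}{71} \left(-142\right)} = \frac{19168}{14751 - 1} = \frac{19168}{14750} = 19168 \cdot \frac{1}{14750} = \frac{9584}{7375}$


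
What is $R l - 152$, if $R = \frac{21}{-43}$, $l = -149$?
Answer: $- \frac{3407}{43} \approx -79.233$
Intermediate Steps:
$R = - \frac{21}{43}$ ($R = 21 \left(- \frac{1}{43}\right) = - \frac{21}{43} \approx -0.48837$)
$R l - 152 = \left(- \frac{21}{43}\right) \left(-149\right) - 152 = \frac{3129}{43} - 152 = - \frac{3407}{43}$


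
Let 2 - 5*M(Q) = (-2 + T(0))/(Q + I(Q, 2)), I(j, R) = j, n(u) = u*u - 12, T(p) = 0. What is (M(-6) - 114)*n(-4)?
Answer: -6818/15 ≈ -454.53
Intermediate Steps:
n(u) = -12 + u² (n(u) = u² - 12 = -12 + u²)
M(Q) = ⅖ + 1/(5*Q) (M(Q) = ⅖ - (-2 + 0)/(5*(Q + Q)) = ⅖ - (-2)/(5*(2*Q)) = ⅖ - (-2)*1/(2*Q)/5 = ⅖ - (-1)/(5*Q) = ⅖ + 1/(5*Q))
(M(-6) - 114)*n(-4) = ((⅕)*(1 + 2*(-6))/(-6) - 114)*(-12 + (-4)²) = ((⅕)*(-⅙)*(1 - 12) - 114)*(-12 + 16) = ((⅕)*(-⅙)*(-11) - 114)*4 = (11/30 - 114)*4 = -3409/30*4 = -6818/15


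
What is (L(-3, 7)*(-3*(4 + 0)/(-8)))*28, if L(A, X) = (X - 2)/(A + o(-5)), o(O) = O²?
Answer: 105/11 ≈ 9.5455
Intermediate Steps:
L(A, X) = (-2 + X)/(25 + A) (L(A, X) = (X - 2)/(A + (-5)²) = (-2 + X)/(A + 25) = (-2 + X)/(25 + A))
(L(-3, 7)*(-3*(4 + 0)/(-8)))*28 = (((-2 + 7)/(25 - 3))*(-3*(4 + 0)/(-8)))*28 = ((5/22)*(-3*4*(-⅛)))*28 = (((1/22)*5)*(-12*(-⅛)))*28 = ((5/22)*(3/2))*28 = (15/44)*28 = 105/11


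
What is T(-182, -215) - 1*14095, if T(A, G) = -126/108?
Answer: -84577/6 ≈ -14096.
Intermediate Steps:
T(A, G) = -7/6 (T(A, G) = -126*1/108 = -7/6)
T(-182, -215) - 1*14095 = -7/6 - 1*14095 = -7/6 - 14095 = -84577/6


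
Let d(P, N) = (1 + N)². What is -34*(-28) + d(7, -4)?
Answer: 961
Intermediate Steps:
-34*(-28) + d(7, -4) = -34*(-28) + (1 - 4)² = 952 + (-3)² = 952 + 9 = 961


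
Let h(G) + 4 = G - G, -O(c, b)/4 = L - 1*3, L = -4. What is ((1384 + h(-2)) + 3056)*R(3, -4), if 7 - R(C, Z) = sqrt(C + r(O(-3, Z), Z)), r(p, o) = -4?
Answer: 31052 - 4436*I ≈ 31052.0 - 4436.0*I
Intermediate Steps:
O(c, b) = 28 (O(c, b) = -4*(-4 - 1*3) = -4*(-4 - 3) = -4*(-7) = 28)
R(C, Z) = 7 - sqrt(-4 + C) (R(C, Z) = 7 - sqrt(C - 4) = 7 - sqrt(-4 + C))
h(G) = -4 (h(G) = -4 + (G - G) = -4 + 0 = -4)
((1384 + h(-2)) + 3056)*R(3, -4) = ((1384 - 4) + 3056)*(7 - sqrt(-4 + 3)) = (1380 + 3056)*(7 - sqrt(-1)) = 4436*(7 - I) = 31052 - 4436*I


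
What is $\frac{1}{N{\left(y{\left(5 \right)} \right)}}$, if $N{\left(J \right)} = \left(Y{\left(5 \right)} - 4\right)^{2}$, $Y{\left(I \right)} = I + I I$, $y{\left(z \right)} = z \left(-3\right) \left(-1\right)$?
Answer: $\frac{1}{676} \approx 0.0014793$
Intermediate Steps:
$y{\left(z \right)} = 3 z$ ($y{\left(z \right)} = - 3 z \left(-1\right) = 3 z$)
$Y{\left(I \right)} = I + I^{2}$
$N{\left(J \right)} = 676$ ($N{\left(J \right)} = \left(5 \left(1 + 5\right) - 4\right)^{2} = \left(5 \cdot 6 - 4\right)^{2} = \left(30 - 4\right)^{2} = 26^{2} = 676$)
$\frac{1}{N{\left(y{\left(5 \right)} \right)}} = \frac{1}{676}$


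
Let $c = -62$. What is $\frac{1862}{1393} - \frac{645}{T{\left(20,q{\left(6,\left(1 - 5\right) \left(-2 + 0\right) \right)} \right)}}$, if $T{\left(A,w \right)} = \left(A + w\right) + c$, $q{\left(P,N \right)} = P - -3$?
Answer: $\frac{45711}{2189} \approx 20.882$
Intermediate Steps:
$q{\left(P,N \right)} = 3 + P$ ($q{\left(P,N \right)} = P + 3 = 3 + P$)
$T{\left(A,w \right)} = -62 + A + w$ ($T{\left(A,w \right)} = \left(A + w\right) - 62 = -62 + A + w$)
$\frac{1862}{1393} - \frac{645}{T{\left(20,q{\left(6,\left(1 - 5\right) \left(-2 + 0\right) \right)} \right)}} = \frac{1862}{1393} - \frac{645}{-62 + 20 + \left(3 + 6\right)} = 1862 \cdot \frac{1}{1393} - \frac{645}{-62 + 20 + 9} = \frac{266}{199} - \frac{645}{-33} = \frac{266}{199} - - \frac{215}{11} = \frac{266}{199} + \frac{215}{11} = \frac{45711}{2189}$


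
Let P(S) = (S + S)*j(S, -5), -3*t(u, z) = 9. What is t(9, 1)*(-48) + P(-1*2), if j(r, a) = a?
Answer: 164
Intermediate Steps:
t(u, z) = -3 (t(u, z) = -⅓*9 = -3)
P(S) = -10*S (P(S) = (S + S)*(-5) = (2*S)*(-5) = -10*S)
t(9, 1)*(-48) + P(-1*2) = -3*(-48) - (-10)*2 = 144 - 10*(-2) = 144 + 20 = 164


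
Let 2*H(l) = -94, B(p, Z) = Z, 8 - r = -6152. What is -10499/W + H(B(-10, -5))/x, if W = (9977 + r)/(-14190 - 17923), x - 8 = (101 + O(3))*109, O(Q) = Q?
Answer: 3824678607689/183058128 ≈ 20893.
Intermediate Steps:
r = 6160 (r = 8 - 1*(-6152) = 8 + 6152 = 6160)
H(l) = -47 (H(l) = (½)*(-94) = -47)
x = 11344 (x = 8 + (101 + 3)*109 = 8 + 104*109 = 8 + 11336 = 11344)
W = -16137/32113 (W = (9977 + 6160)/(-14190 - 17923) = 16137/(-32113) = 16137*(-1/32113) = -16137/32113 ≈ -0.50251)
-10499/W + H(B(-10, -5))/x = -10499/(-16137/32113) - 47/11344 = -10499*(-32113/16137) - 47*1/11344 = 337154387/16137 - 47/11344 = 3824678607689/183058128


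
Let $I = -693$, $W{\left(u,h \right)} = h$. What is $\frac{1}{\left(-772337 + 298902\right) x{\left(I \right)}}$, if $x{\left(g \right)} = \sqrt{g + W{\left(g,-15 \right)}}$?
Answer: $\frac{i \sqrt{177}}{167595990} \approx 7.9382 \cdot 10^{-8} i$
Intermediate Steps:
$x{\left(g \right)} = \sqrt{-15 + g}$ ($x{\left(g \right)} = \sqrt{g - 15} = \sqrt{-15 + g}$)
$\frac{1}{\left(-772337 + 298902\right) x{\left(I \right)}} = \frac{1}{\left(-772337 + 298902\right) \sqrt{-15 - 693}} = \frac{1}{\left(-473435\right) \sqrt{-708}} = - \frac{1}{473435 \cdot 2 i \sqrt{177}} = - \frac{\left(- \frac{1}{354}\right) i \sqrt{177}}{473435} = \frac{i \sqrt{177}}{167595990}$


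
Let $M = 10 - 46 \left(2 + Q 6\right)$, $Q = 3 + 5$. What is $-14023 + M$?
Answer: $-16313$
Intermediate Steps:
$Q = 8$
$M = -2290$ ($M = 10 - 46 \left(2 + 8 \cdot 6\right) = 10 - 46 \left(2 + 48\right) = 10 - 2300 = -2290$)
$-14023 + M = -14023 - 2290 = -16313$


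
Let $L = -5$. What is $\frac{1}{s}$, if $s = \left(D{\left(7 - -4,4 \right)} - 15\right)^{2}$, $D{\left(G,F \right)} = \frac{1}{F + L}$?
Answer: $\frac{1}{256} \approx 0.0039063$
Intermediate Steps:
$D{\left(G,F \right)} = \frac{1}{-5 + F}$ ($D{\left(G,F \right)} = \frac{1}{F - 5} = \frac{1}{-5 + F}$)
$s = 256$ ($s = \left(\frac{1}{-5 + 4} - 15\right)^{2} = \left(\frac{1}{-1} - 15\right)^{2} = \left(-1 - 15\right)^{2} = \left(-16\right)^{2} = 256$)
$\frac{1}{s} = \frac{1}{256}$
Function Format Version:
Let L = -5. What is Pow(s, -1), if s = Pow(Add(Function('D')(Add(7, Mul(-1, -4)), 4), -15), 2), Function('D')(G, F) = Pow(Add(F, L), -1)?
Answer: Rational(1, 256) ≈ 0.0039063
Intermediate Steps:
Function('D')(G, F) = Pow(Add(-5, F), -1) (Function('D')(G, F) = Pow(Add(F, -5), -1) = Pow(Add(-5, F), -1))
s = 256 (s = Pow(Add(Pow(Add(-5, 4), -1), -15), 2) = Pow(Add(Pow(-1, -1), -15), 2) = Pow(Add(-1, -15), 2) = Pow(-16, 2) = 256)
Pow(s, -1) = Pow(256, -1) = Rational(1, 256)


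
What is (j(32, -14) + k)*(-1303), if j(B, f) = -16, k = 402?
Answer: -502958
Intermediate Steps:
(j(32, -14) + k)*(-1303) = (-16 + 402)*(-1303) = 386*(-1303) = -502958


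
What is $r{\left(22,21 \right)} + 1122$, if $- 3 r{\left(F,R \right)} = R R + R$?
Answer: $968$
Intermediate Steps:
$r{\left(F,R \right)} = - \frac{R}{3} - \frac{R^{2}}{3}$ ($r{\left(F,R \right)} = - \frac{R R + R}{3} = - \frac{R^{2} + R}{3} = - \frac{R + R^{2}}{3} = - \frac{R}{3} - \frac{R^{2}}{3}$)
$r{\left(22,21 \right)} + 1122 = \left(- \frac{1}{3}\right) 21 \left(1 + 21\right) + 1122 = \left(- \frac{1}{3}\right) 21 \cdot 22 + 1122 = -154 + 1122 = 968$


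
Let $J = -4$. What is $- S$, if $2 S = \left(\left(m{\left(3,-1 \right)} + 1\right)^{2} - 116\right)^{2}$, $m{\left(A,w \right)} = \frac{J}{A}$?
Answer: $- \frac{1087849}{162} \approx -6715.1$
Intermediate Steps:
$m{\left(A,w \right)} = - \frac{4}{A}$
$S = \frac{1087849}{162}$ ($S = \frac{\left(\left(- \frac{4}{3} + 1\right)^{2} - 116\right)^{2}}{2} = \frac{\left(\left(- \frac{1}{3}\right)^{2} - 116\right)^{2}}{2} = \frac{\left(\frac{1}{9} - 116\right)^{2}}{2} = \frac{\left(- \frac{1043}{9}\right)^{2}}{2} = \frac{1}{2} \cdot \frac{1087849}{81} = \frac{1087849}{162} \approx 6715.1$)
$- S = \left(-1\right) \frac{1087849}{162} = - \frac{1087849}{162}$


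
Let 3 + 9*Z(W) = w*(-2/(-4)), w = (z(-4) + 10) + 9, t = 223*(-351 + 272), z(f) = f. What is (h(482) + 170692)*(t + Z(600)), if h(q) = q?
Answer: -3015486771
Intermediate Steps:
t = -17617 (t = 223*(-79) = -17617)
w = 15 (w = (-4 + 10) + 9 = 6 + 9 = 15)
Z(W) = ½ (Z(W) = -⅓ + (15*(-2/(-4)))/9 = -⅓ + (15*(-2*(-¼)))/9 = -⅓ + (15*(½))/9 = -⅓ + (⅑)*(15/2) = -⅓ + ⅚ = ½)
(h(482) + 170692)*(t + Z(600)) = (482 + 170692)*(-17617 + ½) = 171174*(-35233/2) = -3015486771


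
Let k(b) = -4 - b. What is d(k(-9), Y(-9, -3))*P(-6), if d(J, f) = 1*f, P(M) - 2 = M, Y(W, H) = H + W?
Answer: 48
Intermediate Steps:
P(M) = 2 + M
d(J, f) = f
d(k(-9), Y(-9, -3))*P(-6) = (-3 - 9)*(2 - 6) = -12*(-4) = 48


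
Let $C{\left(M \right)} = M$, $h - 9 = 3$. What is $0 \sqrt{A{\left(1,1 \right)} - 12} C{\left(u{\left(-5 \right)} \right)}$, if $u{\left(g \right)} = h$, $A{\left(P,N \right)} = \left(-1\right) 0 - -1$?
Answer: $0$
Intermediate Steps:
$h = 12$ ($h = 9 + 3 = 12$)
$A{\left(P,N \right)} = 1$ ($A{\left(P,N \right)} = 0 + 1 = 1$)
$u{\left(g \right)} = 12$
$0 \sqrt{A{\left(1,1 \right)} - 12} C{\left(u{\left(-5 \right)} \right)} = 0 \sqrt{1 - 12} \cdot 12 = 0 \sqrt{-11} \cdot 12 = 0 i \sqrt{11} \cdot 12 = 0 \cdot 12 = 0$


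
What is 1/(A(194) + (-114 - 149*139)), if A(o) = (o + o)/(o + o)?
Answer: -1/20824 ≈ -4.8021e-5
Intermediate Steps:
A(o) = 1 (A(o) = (2*o)/((2*o)) = (2*o)*(1/(2*o)) = 1)
1/(A(194) + (-114 - 149*139)) = 1/(1 + (-114 - 149*139)) = 1/(1 + (-114 - 20711)) = 1/(1 - 20825) = 1/(-20824) = -1/20824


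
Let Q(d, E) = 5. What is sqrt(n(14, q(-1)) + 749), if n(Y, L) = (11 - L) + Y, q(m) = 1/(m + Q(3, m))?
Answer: sqrt(3095)/2 ≈ 27.816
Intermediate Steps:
q(m) = 1/(5 + m) (q(m) = 1/(m + 5) = 1/(5 + m))
n(Y, L) = 11 + Y - L
sqrt(n(14, q(-1)) + 749) = sqrt((11 + 14 - 1/(5 - 1)) + 749) = sqrt((11 + 14 - 1/4) + 749) = sqrt(99/4 + 749) = sqrt(3095/4) = sqrt(3095)/2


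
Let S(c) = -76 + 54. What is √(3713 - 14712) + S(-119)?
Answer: -22 + I*√10999 ≈ -22.0 + 104.88*I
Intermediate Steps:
S(c) = -22
√(3713 - 14712) + S(-119) = √(3713 - 14712) - 22 = √(-10999) - 22 = I*√10999 - 22 = -22 + I*√10999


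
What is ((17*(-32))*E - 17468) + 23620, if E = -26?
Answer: 20296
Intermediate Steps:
((17*(-32))*E - 17468) + 23620 = ((17*(-32))*(-26) - 17468) + 23620 = (-544*(-26) - 17468) + 23620 = (14144 - 17468) + 23620 = -3324 + 23620 = 20296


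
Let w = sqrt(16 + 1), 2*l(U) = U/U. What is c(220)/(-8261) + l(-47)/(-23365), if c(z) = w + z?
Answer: -935351/35094230 - sqrt(17)/8261 ≈ -0.027152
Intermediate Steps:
l(U) = 1/2 (l(U) = (U/U)/2 = (1/2)*1 = 1/2)
w = sqrt(17) ≈ 4.1231
c(z) = z + sqrt(17) (c(z) = sqrt(17) + z = z + sqrt(17))
c(220)/(-8261) + l(-47)/(-23365) = (220 + sqrt(17))/(-8261) + (1/2)/(-23365) = (220 + sqrt(17))*(-1/8261) + (1/2)*(-1/23365) = (-20/751 - sqrt(17)/8261) - 1/46730 = -935351/35094230 - sqrt(17)/8261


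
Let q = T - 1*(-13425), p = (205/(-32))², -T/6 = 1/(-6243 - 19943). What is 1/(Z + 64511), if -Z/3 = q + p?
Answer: 13407232/323286965561 ≈ 4.1472e-5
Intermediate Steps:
T = 3/13093 (T = -6/(-6243 - 19943) = -6/(-26186) = -6*(-1/26186) = 3/13093 ≈ 0.00022913)
p = 42025/1024 (p = (205*(-1/32))² = (-205/32)² = 42025/1024 ≈ 41.040)
q = 175773528/13093 (q = 3/13093 - 1*(-13425) = 3/13093 + 13425 = 175773528/13093 ≈ 13425.)
Z = -541626977991/13407232 (Z = -3*(175773528/13093 + 42025/1024) = -3*180542325997/13407232 = -541626977991/13407232 ≈ -40398.)
1/(Z + 64511) = 1/(-541626977991/13407232 + 64511) = 1/(323286965561/13407232) = 13407232/323286965561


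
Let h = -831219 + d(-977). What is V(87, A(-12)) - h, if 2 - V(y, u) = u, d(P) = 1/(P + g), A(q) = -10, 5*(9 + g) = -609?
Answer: 4604188514/5539 ≈ 8.3123e+5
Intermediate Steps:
g = -654/5 (g = -9 + (1/5)*(-609) = -9 - 609/5 = -654/5 ≈ -130.80)
d(P) = 1/(-654/5 + P) (d(P) = 1/(P - 654/5) = 1/(-654/5 + P))
h = -4604122046/5539 (h = -831219 + 5/(-654 + 5*(-977)) = -831219 + 5/(-654 - 4885) = -831219 + 5/(-5539) = -831219 + 5*(-1/5539) = -831219 - 5/5539 = -4604122046/5539 ≈ -8.3122e+5)
V(y, u) = 2 - u
V(87, A(-12)) - h = (2 - 1*(-10)) - 1*(-4604122046/5539) = (2 + 10) + 4604122046/5539 = 12 + 4604122046/5539 = 4604188514/5539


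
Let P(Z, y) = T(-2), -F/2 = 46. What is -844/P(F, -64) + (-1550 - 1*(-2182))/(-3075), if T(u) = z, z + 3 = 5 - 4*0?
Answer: -1298282/3075 ≈ -422.21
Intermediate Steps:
F = -92 (F = -2*46 = -92)
z = 2 (z = -3 + (5 - 4*0) = -3 + (5 + 0) = -3 + 5 = 2)
T(u) = 2
P(Z, y) = 2
-844/P(F, -64) + (-1550 - 1*(-2182))/(-3075) = -844/2 + (-1550 - 1*(-2182))/(-3075) = -844*½ + (-1550 + 2182)*(-1/3075) = -422 + 632*(-1/3075) = -422 - 632/3075 = -1298282/3075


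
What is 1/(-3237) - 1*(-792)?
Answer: 2563703/3237 ≈ 792.00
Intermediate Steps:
1/(-3237) - 1*(-792) = -1/3237 + 792 = 2563703/3237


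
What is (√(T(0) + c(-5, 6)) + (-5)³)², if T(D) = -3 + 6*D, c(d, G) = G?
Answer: (125 - √3)² ≈ 15195.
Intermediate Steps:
(√(T(0) + c(-5, 6)) + (-5)³)² = (√((-3 + 6*0) + 6) + (-5)³)² = (√((-3 + 0) + 6) - 125)² = (√(-3 + 6) - 125)² = (√3 - 125)² = (-125 + √3)²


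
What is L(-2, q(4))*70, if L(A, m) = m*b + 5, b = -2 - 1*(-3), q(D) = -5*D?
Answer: -1050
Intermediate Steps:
b = 1 (b = -2 + 3 = 1)
L(A, m) = 5 + m (L(A, m) = m*1 + 5 = m + 5 = 5 + m)
L(-2, q(4))*70 = (5 - 5*4)*70 = (5 - 20)*70 = -15*70 = -1050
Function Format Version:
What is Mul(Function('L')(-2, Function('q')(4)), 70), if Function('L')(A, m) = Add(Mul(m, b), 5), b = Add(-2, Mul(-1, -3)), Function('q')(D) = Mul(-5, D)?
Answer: -1050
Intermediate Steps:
b = 1 (b = Add(-2, 3) = 1)
Function('L')(A, m) = Add(5, m) (Function('L')(A, m) = Add(Mul(m, 1), 5) = Add(m, 5) = Add(5, m))
Mul(Function('L')(-2, Function('q')(4)), 70) = Mul(Add(5, Mul(-5, 4)), 70) = Mul(Add(5, -20), 70) = Mul(-15, 70) = -1050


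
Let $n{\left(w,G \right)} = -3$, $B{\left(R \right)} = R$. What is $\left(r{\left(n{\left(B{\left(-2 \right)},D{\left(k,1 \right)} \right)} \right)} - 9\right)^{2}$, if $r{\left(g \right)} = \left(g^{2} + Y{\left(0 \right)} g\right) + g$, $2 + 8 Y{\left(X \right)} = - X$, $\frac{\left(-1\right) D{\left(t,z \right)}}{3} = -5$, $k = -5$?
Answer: $\frac{81}{16} \approx 5.0625$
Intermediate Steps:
$D{\left(t,z \right)} = 15$ ($D{\left(t,z \right)} = \left(-3\right) \left(-5\right) = 15$)
$Y{\left(X \right)} = - \frac{1}{4} - \frac{X}{8}$ ($Y{\left(X \right)} = - \frac{1}{4} + \frac{\left(-1\right) X}{8} = - \frac{1}{4} - \frac{X}{8}$)
$r{\left(g \right)} = g^{2} + \frac{3 g}{4}$ ($r{\left(g \right)} = \left(g^{2} + \left(- \frac{1}{4} - 0\right) g\right) + g = \left(g^{2} + \left(- \frac{1}{4} + 0\right) g\right) + g = \left(g^{2} - \frac{g}{4}\right) + g = g^{2} + \frac{3 g}{4}$)
$\left(r{\left(n{\left(B{\left(-2 \right)},D{\left(k,1 \right)} \right)} \right)} - 9\right)^{2} = \left(\frac{1}{4} \left(-3\right) \left(3 + 4 \left(-3\right)\right) - 9\right)^{2} = \left(\frac{1}{4} \left(-3\right) \left(3 - 12\right) - 9\right)^{2} = \left(\frac{1}{4} \left(-3\right) \left(-9\right) - 9\right)^{2} = \left(\frac{27}{4} - 9\right)^{2} = \left(- \frac{9}{4}\right)^{2} = \frac{81}{16}$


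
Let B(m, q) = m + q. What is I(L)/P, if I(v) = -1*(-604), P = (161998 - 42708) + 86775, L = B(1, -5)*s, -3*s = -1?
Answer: 604/206065 ≈ 0.0029311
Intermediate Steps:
s = ⅓ (s = -⅓*(-1) = ⅓ ≈ 0.33333)
L = -4/3 (L = (1 - 5)*(⅓) = -4*⅓ = -4/3 ≈ -1.3333)
P = 206065 (P = 119290 + 86775 = 206065)
I(v) = 604
I(L)/P = 604/206065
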